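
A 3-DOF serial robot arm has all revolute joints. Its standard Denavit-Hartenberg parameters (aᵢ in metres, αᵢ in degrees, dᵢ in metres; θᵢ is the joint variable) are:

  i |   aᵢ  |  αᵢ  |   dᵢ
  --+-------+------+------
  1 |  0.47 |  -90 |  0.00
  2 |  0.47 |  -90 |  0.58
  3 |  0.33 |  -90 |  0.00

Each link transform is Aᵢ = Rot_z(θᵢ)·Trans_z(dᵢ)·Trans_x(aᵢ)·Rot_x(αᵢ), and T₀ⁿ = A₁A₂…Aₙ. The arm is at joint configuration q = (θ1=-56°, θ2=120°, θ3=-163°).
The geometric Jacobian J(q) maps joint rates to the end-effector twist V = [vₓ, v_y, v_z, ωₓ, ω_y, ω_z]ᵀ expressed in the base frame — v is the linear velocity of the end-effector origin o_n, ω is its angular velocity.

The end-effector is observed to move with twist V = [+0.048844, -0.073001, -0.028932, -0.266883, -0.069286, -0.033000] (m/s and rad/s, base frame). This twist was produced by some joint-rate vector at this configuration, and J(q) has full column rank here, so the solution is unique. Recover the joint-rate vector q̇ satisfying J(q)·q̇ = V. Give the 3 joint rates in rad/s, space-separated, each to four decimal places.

o_n = [0.7805, 0.0526, -0.1337]
J₁: ẑ×o_n = [-0.0526, 0.7805, 0.0000], ω = ẑ
J2: z=[0.8290, 0.5592, 0.0000] o=[0.2628, -0.3896, 0.0000] → [-0.0748, 0.1109, 0.0772, 0.8290, 0.5592, 0.0000]
J3: z=[-0.4843, 0.7180, 0.5000] o=[0.6123, 0.1295, -0.4070] → [0.2347, 0.2165, -0.0836, -0.4843, 0.7180, 0.5000]
q̇ = J⁺·V = [-0.0860, -0.2600, 0.1060]

-0.0860 -0.2600 0.1060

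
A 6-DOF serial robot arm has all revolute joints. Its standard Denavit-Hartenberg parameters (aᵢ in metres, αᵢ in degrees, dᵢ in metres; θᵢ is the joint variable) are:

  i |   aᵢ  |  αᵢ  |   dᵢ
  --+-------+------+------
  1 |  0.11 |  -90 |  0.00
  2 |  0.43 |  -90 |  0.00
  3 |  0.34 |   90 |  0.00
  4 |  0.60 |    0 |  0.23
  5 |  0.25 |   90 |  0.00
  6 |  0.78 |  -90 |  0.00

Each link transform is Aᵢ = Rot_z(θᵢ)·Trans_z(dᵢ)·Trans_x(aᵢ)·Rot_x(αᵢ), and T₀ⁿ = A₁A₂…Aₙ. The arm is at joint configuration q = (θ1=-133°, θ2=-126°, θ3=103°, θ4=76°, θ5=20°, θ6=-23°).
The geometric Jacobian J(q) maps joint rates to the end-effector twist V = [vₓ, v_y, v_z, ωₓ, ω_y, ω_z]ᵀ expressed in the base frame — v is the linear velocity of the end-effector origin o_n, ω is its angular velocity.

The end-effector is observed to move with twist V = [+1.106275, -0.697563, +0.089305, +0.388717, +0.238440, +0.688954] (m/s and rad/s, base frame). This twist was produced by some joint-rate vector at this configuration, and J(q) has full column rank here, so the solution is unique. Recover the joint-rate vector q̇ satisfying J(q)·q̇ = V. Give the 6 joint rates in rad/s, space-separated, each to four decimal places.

0.0440 -0.2300 0.0780 0.9040 -0.2230 -0.5210

o_n = [-1.0802, -0.6344, 1.1271]
J₁: ẑ×o_n = [0.6344, -1.0802, 0.0000], ω = ẑ
J2: z=[0.7314, -0.6820, 0.0000] o=[-0.0750, -0.0804, 0.0000] → [-0.7687, -0.8243, -1.0907, 0.7314, -0.6820, 0.0000]
J3: z=[-0.5517, -0.5917, 0.5878] o=[0.0974, 0.1044, 0.3479] → [-0.0268, -0.2622, -0.2891, -0.5517, -0.5917, 0.5878]
J4: z=[0.2261, 0.5723, 0.7883] o=[-0.1756, 0.2975, 0.2860] → [1.2159, -0.9032, 0.3070, 0.2261, 0.5723, 0.7883]
J5: z=[0.2261, 0.5723, 0.7883] o=[-0.5613, 0.1670, 0.7831] → [0.8287, -0.4868, 0.1157, 0.2261, 0.5723, 0.7883]
J6: z=[-0.8561, 0.5029, -0.1196] o=[-0.6775, 0.0051, 0.9340] → [0.0207, 0.2135, 0.7499, -0.8561, 0.5029, -0.1196]
q̇ = J⁺·V = [0.0440, -0.2300, 0.0780, 0.9040, -0.2230, -0.5210]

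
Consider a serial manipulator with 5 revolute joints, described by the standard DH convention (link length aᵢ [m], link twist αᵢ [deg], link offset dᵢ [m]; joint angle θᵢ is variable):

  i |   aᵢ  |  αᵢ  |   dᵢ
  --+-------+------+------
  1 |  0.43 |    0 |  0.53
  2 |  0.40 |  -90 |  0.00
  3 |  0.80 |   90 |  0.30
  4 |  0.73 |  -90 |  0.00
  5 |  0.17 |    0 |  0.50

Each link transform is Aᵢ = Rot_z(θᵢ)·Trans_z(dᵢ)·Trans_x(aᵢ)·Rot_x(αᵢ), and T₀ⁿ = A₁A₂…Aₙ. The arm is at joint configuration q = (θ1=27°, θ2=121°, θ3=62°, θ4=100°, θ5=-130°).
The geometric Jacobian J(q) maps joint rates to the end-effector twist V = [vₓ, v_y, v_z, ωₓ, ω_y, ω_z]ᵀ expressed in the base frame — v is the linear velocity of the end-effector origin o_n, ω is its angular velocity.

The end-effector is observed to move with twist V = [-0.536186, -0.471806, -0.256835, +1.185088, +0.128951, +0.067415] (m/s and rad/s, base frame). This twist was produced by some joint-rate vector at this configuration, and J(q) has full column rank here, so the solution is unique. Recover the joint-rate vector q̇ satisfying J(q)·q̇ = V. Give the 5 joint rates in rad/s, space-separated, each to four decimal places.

o_n = [-0.5701, -0.1814, 0.4147]
J₁: ẑ×o_n = [0.1814, -0.5701, 0.0000], ω = ẑ
J2: z=[0.0000, 0.0000, 1.0000] o=[0.3831, 0.1952, 0.5300] → [0.3766, -0.9532, 0.0000, 0.0000, 0.0000, 1.0000]
J3: z=[-0.5299, -0.8480, 0.0000] o=[0.0439, 0.4072, 0.5300] → [0.0978, -0.0611, -0.2088, -0.5299, -0.8480, 0.0000]
J4: z=[-0.7488, 0.4679, 0.4695] o=[-0.4336, 0.3518, -0.1764] → [0.5269, 0.3785, 0.4631, -0.7488, 0.4679, 0.4695]
J5: z=[0.4841, -0.0977, 0.8695] o=[-0.7641, -0.2894, -0.0644] → [-0.1408, -0.0633, 0.0713, 0.4841, -0.0977, 0.8695]
q̇ = J⁺·V = [0.2070, 0.0350, -0.6870, -0.9090, 0.2900]

0.2070 0.0350 -0.6870 -0.9090 0.2900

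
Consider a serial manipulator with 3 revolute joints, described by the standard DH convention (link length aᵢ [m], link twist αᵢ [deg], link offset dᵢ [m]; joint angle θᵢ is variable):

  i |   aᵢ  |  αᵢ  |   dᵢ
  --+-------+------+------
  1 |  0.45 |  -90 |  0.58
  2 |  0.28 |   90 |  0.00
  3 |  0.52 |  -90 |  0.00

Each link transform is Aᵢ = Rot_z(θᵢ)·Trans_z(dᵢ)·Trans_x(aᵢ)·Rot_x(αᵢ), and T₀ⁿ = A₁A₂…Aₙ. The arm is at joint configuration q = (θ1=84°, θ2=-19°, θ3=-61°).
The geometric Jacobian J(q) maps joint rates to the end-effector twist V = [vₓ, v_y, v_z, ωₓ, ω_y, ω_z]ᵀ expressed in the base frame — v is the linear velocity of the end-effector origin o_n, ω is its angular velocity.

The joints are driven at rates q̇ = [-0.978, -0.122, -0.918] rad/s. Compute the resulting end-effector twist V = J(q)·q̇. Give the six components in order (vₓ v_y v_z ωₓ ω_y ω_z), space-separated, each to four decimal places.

o_n = [0.5519, 0.9004, 0.7532]
J₁: ẑ×o_n = [-0.9004, 0.5519, 0.0000], ω = ẑ
J2: z=[-0.9945, 0.1045, 0.0000] o=[0.0470, 0.4475, 0.5800] → [0.0181, 0.1723, -0.5031, -0.9945, 0.1045, 0.0000]
J3: z=[-0.0340, -0.3238, 0.9455] o=[0.0747, 0.7108, 0.6712] → [-0.2058, 0.4540, 0.1481, -0.0340, -0.3238, 0.9455]
V = J·q̇ = [1.0672, -0.9776, -0.0745, 0.1526, 0.2845, -1.8460]

1.0672 -0.9776 -0.0745 0.1526 0.2845 -1.8460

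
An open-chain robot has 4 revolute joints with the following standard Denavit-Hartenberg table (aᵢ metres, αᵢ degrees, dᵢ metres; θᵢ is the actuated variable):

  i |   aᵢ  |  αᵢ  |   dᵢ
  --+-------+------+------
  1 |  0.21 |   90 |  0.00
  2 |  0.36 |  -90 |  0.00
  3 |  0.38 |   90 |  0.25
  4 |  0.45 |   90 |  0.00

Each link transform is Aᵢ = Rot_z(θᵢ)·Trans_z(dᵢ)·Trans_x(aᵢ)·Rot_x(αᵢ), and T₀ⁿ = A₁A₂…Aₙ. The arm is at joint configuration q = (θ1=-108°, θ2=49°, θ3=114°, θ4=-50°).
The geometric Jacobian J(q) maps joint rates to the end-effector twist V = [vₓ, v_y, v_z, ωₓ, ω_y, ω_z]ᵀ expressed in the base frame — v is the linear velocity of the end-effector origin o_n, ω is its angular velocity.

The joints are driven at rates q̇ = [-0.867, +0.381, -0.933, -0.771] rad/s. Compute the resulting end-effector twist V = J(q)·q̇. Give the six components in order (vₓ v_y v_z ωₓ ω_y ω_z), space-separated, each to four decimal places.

o_n = [0.4767, -0.5114, 0.0041]
J₁: ẑ×o_n = [0.5114, 0.4767, -0.0000], ω = ẑ
J2: z=[-0.9511, 0.3090, 0.0000] o=[-0.0649, -0.1997, 0.0000] → [0.0013, 0.0039, 0.1291, -0.9511, 0.3090, 0.0000]
J3: z=[0.2332, 0.7178, 0.6561] o=[-0.1379, -0.4243, 0.2717] → [-0.1349, 0.4656, -0.4614, 0.2332, 0.7178, 0.6561]
J4: z=[0.2016, -0.6957, 0.6895] o=[0.2819, -0.2557, 0.3191] → [0.3954, 0.1978, 0.0839, 0.2016, -0.6957, 0.6895]
V = J·q̇ = [-0.6219, -0.9987, 0.4150, -0.7354, -0.0156, -2.0107]

-0.6219 -0.9987 0.4150 -0.7354 -0.0156 -2.0107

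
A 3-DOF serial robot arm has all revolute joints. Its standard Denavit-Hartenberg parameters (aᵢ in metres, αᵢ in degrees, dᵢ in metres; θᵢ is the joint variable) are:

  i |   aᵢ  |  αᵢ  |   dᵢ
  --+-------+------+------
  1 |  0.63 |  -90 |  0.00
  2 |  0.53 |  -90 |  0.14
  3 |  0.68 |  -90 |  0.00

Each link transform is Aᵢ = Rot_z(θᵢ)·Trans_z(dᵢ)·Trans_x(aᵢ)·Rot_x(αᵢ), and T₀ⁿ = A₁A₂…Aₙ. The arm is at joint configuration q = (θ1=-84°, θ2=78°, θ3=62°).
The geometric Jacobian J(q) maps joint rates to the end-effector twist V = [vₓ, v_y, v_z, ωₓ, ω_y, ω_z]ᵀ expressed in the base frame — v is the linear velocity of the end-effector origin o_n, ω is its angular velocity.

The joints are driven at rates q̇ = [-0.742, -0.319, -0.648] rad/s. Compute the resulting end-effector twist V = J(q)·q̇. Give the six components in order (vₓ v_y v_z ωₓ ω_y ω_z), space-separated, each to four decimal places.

-0.3890 -0.0452 -0.3242 -0.2510 -0.6637 -0.6073

o_n = [-0.3736, -0.8503, -0.8307]
J₁: ẑ×o_n = [0.8503, -0.3736, 0.0000], ω = ẑ
J2: z=[0.9945, 0.1045, 0.0000] o=[0.0659, -0.6265, 0.0000] → [-0.0868, 0.8261, -0.1766, 0.9945, 0.1045, 0.0000]
J3: z=[-0.1022, 0.9728, -0.2079] o=[0.2166, -0.7215, -0.5184] → [-0.3305, 0.0908, 0.5873, -0.1022, 0.9728, -0.2079]
V = J·q̇ = [-0.3890, -0.0452, -0.3242, -0.2510, -0.6637, -0.6073]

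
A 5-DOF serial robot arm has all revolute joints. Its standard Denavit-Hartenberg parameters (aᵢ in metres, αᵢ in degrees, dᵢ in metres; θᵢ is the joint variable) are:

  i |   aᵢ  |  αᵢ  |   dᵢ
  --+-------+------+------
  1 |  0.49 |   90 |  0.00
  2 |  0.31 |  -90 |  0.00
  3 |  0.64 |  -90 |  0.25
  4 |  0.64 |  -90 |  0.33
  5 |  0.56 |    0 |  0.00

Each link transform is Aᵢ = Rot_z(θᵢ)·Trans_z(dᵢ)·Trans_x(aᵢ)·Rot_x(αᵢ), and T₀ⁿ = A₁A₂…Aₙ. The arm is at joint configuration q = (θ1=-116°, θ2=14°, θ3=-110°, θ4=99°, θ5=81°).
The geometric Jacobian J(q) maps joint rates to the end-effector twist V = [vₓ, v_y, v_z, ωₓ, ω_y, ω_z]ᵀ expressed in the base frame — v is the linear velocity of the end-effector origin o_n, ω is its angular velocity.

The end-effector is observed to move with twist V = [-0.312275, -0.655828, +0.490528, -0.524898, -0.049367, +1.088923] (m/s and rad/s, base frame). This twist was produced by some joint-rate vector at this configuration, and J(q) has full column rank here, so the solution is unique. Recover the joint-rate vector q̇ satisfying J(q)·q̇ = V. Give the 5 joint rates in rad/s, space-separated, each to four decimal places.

0.2350 0.9980 0.6550 0.2570 0.6850

o_n = [-0.6065, -0.2896, -0.4740]
J₁: ẑ×o_n = [0.2896, -0.6065, 0.0000], ω = ẑ
J2: z=[-0.8988, 0.4384, 0.0000] o=[-0.2148, -0.4404, 0.0000] → [-0.2078, -0.4260, 0.0361, -0.8988, 0.4384, 0.0000]
J3: z=[0.1061, 0.2174, 0.9703] o=[-0.3467, -0.7108, 0.0750] → [-0.5280, -0.1939, 0.1012, 0.1061, 0.2174, 0.9703]
J4: z=[-0.7071, -0.6696, 0.2273] o=[-0.7676, -0.2019, 0.2646] → [0.5145, -0.4856, 0.1699, -0.7071, -0.6696, 0.2273]
J5: z=[0.7071, -0.6674, 0.2335] o=[-0.9980, -0.6314, -0.2654] → [0.0594, 0.2389, 0.5030, 0.7071, -0.6674, 0.2335]
q̇ = J⁺·V = [0.2350, 0.9980, 0.6550, 0.2570, 0.6850]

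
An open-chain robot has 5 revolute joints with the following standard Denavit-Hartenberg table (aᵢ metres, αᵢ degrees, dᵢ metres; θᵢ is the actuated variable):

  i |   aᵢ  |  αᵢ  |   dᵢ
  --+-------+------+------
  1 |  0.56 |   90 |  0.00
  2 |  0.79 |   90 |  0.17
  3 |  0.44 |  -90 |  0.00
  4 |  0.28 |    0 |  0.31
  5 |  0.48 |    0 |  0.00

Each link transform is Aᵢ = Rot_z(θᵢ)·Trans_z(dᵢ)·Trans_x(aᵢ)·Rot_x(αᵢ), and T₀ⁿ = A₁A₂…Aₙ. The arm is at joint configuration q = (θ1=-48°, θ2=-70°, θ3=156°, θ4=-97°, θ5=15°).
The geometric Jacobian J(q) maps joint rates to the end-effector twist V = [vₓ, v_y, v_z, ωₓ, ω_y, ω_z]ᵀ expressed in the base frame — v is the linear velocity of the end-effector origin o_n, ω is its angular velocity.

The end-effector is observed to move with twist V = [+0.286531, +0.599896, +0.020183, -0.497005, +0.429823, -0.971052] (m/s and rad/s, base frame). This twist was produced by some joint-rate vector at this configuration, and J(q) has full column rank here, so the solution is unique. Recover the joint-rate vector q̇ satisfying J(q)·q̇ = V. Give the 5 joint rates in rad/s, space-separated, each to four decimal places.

o_n = [-0.1045, -0.0020, -0.4757]
J₁: ẑ×o_n = [0.0020, -0.1045, 0.0000], ω = ẑ
J2: z=[-0.7431, -0.6691, 0.0000] o=[0.3747, -0.4162, 0.0000] → [0.3183, -0.3535, -0.6284, -0.7431, -0.6691, 0.0000]
J3: z=[-0.6288, 0.6983, -0.3420] o=[0.4292, -0.7307, -0.7424] → [0.4354, 0.3502, -0.0855, -0.6288, 0.6983, -0.3420]
J4: z=[0.5858, 0.7147, 0.3822] o=[0.2042, -0.7483, -0.3646] → [-0.3646, -0.0529, 0.6578, 0.5858, 0.7147, 0.3822]
J5: z=[0.5858, 0.7147, 0.3822] o=[0.2285, -0.3313, -0.3705] → [-0.2010, -0.0656, 0.4309, 0.5858, 0.7147, 0.3822]
q̇ = J⁺·V = [-0.3970, -0.6290, 0.8090, 0.1290, -0.9070]

-0.3970 -0.6290 0.8090 0.1290 -0.9070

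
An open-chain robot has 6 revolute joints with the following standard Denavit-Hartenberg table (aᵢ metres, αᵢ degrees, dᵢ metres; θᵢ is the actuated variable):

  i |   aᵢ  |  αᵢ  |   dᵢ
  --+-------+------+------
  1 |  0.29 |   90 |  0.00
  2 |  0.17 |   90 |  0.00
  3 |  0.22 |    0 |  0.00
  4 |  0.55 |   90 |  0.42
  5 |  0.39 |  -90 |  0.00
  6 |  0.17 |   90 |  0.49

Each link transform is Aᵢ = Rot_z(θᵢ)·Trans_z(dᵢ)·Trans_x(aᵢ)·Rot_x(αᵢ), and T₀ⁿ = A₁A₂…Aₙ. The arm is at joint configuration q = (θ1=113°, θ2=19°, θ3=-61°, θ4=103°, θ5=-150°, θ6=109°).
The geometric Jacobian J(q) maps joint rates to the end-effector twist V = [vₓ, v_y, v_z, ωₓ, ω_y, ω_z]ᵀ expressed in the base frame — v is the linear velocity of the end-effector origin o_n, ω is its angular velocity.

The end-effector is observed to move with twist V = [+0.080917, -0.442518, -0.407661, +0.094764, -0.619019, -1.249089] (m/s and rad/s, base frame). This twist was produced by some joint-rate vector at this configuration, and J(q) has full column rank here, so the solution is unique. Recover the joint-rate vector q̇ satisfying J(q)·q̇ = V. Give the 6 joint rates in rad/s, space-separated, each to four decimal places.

-0.4480 -0.5510 -0.4180 0.3630 -0.8530 -0.7100

o_n = [-0.0486, 0.7930, 0.3396]
J₁: ẑ×o_n = [-0.7930, -0.0486, 0.0000], ω = ẑ
J2: z=[0.9205, 0.3907, 0.0000] o=[-0.1133, 0.2669, 0.0000] → [0.1327, -0.3126, 0.4590, 0.9205, 0.3907, 0.0000]
J3: z=[-0.1272, 0.2997, -0.9455] o=[-0.1761, 0.4149, 0.0553] → [0.4427, -0.0844, -0.0863, -0.1272, 0.2997, -0.9455]
J4: z=[-0.1272, 0.2997, -0.9455] o=[-0.3926, 0.4326, 0.0901] → [0.4156, -0.2935, -0.1489, -0.1272, 0.2997, -0.9455]
J5: z=[-0.9313, 0.2920, 0.2178] o=[-0.2583, 1.0580, -0.1740] → [0.2077, 0.5240, 0.1855, -0.9313, 0.2920, 0.2178]
J6: z=[0.2809, 0.1946, 0.9398] o=[-0.3488, 0.6928, -0.0713] → [-0.0142, 0.1667, -0.0303, 0.2809, 0.1946, 0.9398]
q̇ = J⁺·V = [-0.4480, -0.5510, -0.4180, 0.3630, -0.8530, -0.7100]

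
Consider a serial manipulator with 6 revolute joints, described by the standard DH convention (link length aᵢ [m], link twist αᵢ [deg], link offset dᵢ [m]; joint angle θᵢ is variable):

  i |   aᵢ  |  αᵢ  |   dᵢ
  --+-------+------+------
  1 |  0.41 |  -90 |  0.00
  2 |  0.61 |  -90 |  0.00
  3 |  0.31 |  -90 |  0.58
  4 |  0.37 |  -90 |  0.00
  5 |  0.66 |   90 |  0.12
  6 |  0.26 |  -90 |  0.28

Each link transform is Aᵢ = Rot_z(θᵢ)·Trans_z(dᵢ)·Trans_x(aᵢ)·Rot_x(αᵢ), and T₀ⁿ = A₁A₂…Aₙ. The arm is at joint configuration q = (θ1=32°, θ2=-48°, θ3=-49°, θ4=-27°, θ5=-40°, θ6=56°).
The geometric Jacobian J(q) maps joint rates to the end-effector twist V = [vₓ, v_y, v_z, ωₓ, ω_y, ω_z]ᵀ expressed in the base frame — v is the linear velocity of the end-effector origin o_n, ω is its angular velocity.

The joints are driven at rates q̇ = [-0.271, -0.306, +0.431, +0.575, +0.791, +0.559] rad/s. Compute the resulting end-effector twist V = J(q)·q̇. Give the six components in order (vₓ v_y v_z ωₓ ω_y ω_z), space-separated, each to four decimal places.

-0.0133 -0.6014 0.9226 0.6641 -0.6873 0.6030

o_n = [1.6373, 1.5080, 1.0068]
J₁: ẑ×o_n = [-1.5080, 1.6373, 0.0000], ω = ẑ
J2: z=[-0.5299, 0.8480, 0.0000] o=[0.3477, 0.2173, 0.0000] → [0.8538, 0.5335, -1.7776, -0.5299, 0.8480, 0.0000]
J3: z=[0.6302, 0.3938, -0.6691] o=[0.6938, 0.4336, 0.4533] → [0.9369, -0.9801, 0.3056, 0.6302, 0.3938, -0.6691]
J4: z=[0.7759, -0.2888, 0.5609] o=[1.0508, 0.9325, 0.2164] → [-0.5510, -0.2843, 0.6159, 0.7759, -0.2888, 0.5609]
J5: z=[-0.5741, 0.0453, 0.8175] o=[1.1476, 1.2863, 0.2647] → [-0.1476, 0.8264, -0.1494, -0.5741, 0.0453, 0.8175]
J6: z=[0.4263, -0.8359, 0.3457] o=[1.5400, 1.6528, 0.6668] → [-0.2341, -0.1113, 0.0196, 0.4263, -0.8359, 0.3457]
V = J·q̇ = [-0.0133, -0.6014, 0.9226, 0.6641, -0.6873, 0.6030]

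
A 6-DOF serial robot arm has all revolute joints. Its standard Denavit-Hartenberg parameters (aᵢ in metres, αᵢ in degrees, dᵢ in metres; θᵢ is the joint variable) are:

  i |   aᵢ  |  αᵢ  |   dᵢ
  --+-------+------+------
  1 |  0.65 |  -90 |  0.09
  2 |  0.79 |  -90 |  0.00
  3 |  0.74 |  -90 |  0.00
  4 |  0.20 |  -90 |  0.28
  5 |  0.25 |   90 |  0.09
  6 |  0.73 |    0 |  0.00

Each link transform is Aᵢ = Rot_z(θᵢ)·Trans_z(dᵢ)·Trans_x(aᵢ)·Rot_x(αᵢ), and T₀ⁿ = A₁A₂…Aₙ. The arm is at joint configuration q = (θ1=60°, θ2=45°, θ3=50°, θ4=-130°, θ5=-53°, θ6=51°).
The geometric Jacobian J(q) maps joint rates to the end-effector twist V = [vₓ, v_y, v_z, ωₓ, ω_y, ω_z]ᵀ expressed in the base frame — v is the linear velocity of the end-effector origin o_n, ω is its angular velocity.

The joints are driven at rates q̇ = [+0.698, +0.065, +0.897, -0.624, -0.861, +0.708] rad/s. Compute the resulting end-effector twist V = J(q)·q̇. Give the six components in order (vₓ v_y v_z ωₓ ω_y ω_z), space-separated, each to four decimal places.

o_n = [1.2758, -0.1664, -1.0305]
J₁: ẑ×o_n = [0.1664, 1.2758, -0.0000], ω = ẑ
J2: z=[-0.8660, 0.5000, 0.0000] o=[0.3250, 0.5629, 0.0900] → [-0.5602, -0.9703, 0.1563, -0.8660, 0.5000, 0.0000]
J3: z=[-0.3536, -0.6124, -0.7071] o=[0.6043, 1.0467, -0.4686] → [-0.5137, -0.6734, 0.8401, -0.3536, -0.6124, -0.7071]
J4: z=[0.2858, -0.7905, 0.5417] o=[1.2634, 1.0545, -0.8050] → [0.8396, 0.0711, -0.3392, 0.2858, -0.7905, 0.5417]
J5: z=[0.4550, -0.3855, -0.8027] o=[1.1748, 0.7380, -0.7032] → [-0.5998, 0.0679, -0.3726, 0.4550, -0.3855, -0.8027]
J6: z=[0.8455, -0.0956, 0.5253] o=[1.1459, 0.4739, -0.7048] → [0.3675, 0.3435, -0.5290, 0.8455, -0.0956, 0.5253]
V = J·q̇ = [-0.1284, 0.3638, 0.9217, -0.3449, 0.2407, 0.7887]

-0.1284 0.3638 0.9217 -0.3449 0.2407 0.7887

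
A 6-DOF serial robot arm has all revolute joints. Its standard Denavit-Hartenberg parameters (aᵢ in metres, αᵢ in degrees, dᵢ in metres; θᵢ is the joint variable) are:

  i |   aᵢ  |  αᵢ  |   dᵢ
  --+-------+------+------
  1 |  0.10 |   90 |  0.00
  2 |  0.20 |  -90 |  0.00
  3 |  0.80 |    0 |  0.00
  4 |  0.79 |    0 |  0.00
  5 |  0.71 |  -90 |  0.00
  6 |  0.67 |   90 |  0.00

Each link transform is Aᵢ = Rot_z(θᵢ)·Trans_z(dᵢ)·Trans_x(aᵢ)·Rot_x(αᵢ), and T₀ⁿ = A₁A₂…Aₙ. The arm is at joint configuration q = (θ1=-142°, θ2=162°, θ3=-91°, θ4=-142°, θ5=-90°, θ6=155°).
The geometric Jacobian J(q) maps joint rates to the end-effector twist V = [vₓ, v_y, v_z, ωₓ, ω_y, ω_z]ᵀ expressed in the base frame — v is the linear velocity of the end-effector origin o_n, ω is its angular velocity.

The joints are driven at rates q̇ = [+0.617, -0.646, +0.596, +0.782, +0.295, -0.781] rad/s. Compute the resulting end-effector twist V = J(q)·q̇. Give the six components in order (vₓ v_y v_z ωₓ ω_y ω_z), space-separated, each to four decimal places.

o_n = [-0.3691, -0.1524, 0.2052]
J₁: ẑ×o_n = [0.1524, -0.3691, 0.0000], ω = ẑ
J2: z=[-0.6157, 0.7880, 0.0000] o=[-0.0788, -0.0616, 0.0000] → [0.1617, 0.1264, 0.2847, -0.6157, 0.7880, 0.0000]
J3: z=[0.2435, 0.1902, -0.9511] o=[0.0711, 0.0555, 0.0618] → [-0.1705, 0.3837, 0.0331, 0.2435, 0.1902, -0.9511]
J4: z=[0.2435, 0.1902, -0.9511] o=[-0.4318, 0.6777, 0.0575] → [-0.7614, -0.0957, -0.2141, 0.2435, 0.1902, -0.9511]
J5: z=[0.2435, 0.1902, -0.9511] o=[-0.3997, -0.0979, -0.0894] → [0.0042, -0.1009, -0.0191, 0.2435, 0.1902, -0.9511]
J6: z=[0.0407, -0.9817, -0.1860] o=[0.2883, -0.1026, 0.0858] → [-0.1265, 0.1174, -0.6474, 0.0407, -0.9817, -0.1860]
V = J·q̇ = [-0.6074, -0.2769, 0.1684, 0.7733, 0.5760, -0.8289]

-0.6074 -0.2769 0.1684 0.7733 0.5760 -0.8289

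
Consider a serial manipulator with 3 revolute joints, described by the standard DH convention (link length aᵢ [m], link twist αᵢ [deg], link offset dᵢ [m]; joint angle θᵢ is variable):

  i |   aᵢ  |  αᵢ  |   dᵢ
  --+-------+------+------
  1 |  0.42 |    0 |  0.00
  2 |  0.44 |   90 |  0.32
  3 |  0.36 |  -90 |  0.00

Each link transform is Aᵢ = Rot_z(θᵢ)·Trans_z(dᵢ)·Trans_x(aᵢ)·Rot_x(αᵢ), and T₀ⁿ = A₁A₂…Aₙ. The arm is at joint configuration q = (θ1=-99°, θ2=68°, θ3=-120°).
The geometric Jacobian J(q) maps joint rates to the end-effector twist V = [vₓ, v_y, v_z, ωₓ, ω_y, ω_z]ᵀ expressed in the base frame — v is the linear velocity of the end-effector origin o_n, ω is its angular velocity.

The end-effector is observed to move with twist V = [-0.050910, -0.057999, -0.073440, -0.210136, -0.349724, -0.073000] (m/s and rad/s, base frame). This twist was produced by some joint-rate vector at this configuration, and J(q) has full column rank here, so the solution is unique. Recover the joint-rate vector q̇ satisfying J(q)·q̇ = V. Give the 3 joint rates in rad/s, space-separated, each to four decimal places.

-0.3620 0.2890 0.4080

o_n = [0.1572, -0.5487, 0.0082]
J₁: ẑ×o_n = [0.5487, 0.1572, -0.0000], ω = ẑ
J2: z=[0.0000, 0.0000, 1.0000] o=[-0.0657, -0.4148, 0.0000] → [0.1339, 0.2229, -0.0000, 0.0000, 0.0000, 1.0000]
J3: z=[-0.5150, -0.8572, 0.0000] o=[0.3115, -0.6414, 0.3200] → [0.2672, -0.1606, -0.1800, -0.5150, -0.8572, 0.0000]
q̇ = J⁺·V = [-0.3620, 0.2890, 0.4080]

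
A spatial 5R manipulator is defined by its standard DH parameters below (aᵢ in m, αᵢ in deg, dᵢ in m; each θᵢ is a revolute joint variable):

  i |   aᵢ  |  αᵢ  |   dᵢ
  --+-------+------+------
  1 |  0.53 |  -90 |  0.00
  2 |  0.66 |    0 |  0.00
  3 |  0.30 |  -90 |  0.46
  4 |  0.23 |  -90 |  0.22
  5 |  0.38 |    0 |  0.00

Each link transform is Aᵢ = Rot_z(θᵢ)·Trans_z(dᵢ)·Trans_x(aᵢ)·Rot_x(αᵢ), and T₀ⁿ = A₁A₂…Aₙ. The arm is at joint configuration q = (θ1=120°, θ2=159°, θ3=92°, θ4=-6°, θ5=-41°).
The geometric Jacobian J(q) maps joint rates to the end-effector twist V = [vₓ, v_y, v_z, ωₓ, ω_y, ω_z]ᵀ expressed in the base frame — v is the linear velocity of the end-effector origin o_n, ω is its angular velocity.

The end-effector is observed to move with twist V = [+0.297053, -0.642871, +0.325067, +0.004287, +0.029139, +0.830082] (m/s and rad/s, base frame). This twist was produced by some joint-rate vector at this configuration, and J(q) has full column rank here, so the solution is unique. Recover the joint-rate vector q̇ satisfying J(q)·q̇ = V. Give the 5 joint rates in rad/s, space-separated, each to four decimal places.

0.8480 0.5070 -0.7580 0.0160 -0.2340

o_n = [-0.4914, -0.1768, 0.6859]
J₁: ẑ×o_n = [0.1768, -0.4914, 0.0000], ω = ẑ
J2: z=[-0.8660, -0.5000, 0.0000] o=[-0.2650, 0.4590, 0.0000] → [-0.3429, 0.5940, 0.4374, -0.8660, -0.5000, 0.0000]
J3: z=[-0.8660, -0.5000, 0.0000] o=[0.0431, -0.0746, -0.2365] → [-0.4612, 0.7988, -0.1787, -0.8660, -0.5000, 0.0000]
J4: z=[-0.4728, 0.8188, 0.3256] o=[-0.3065, -0.3892, 0.0471] → [0.4539, 0.2417, 0.0511, -0.4728, 0.8188, 0.3256]
J5: z=[0.8783, 0.4678, 0.0988] o=[-0.3940, -0.2856, 0.3350] → [0.1534, -0.3178, 0.1411, 0.8783, 0.4678, 0.0988]
q̇ = J⁺·V = [0.8480, 0.5070, -0.7580, 0.0160, -0.2340]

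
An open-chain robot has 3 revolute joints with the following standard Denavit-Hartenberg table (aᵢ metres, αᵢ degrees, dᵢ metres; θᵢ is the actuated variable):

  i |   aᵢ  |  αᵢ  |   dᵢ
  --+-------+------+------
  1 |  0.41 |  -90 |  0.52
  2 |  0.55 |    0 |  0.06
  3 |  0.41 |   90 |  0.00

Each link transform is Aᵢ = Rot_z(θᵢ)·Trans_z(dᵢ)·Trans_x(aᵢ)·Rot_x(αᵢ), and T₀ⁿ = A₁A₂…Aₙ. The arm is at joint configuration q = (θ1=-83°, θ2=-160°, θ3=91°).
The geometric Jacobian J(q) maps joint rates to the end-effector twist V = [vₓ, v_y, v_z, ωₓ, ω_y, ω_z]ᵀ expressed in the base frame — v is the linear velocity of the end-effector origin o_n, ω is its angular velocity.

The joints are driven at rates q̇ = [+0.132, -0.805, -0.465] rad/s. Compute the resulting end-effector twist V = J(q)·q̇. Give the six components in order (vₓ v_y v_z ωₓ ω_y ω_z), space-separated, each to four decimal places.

o_n = [0.0644, -0.0325, 1.0909]
J₁: ẑ×o_n = [0.0325, 0.0644, -0.0000], ω = ẑ
J2: z=[0.9925, 0.1219, 0.0000] o=[0.0500, -0.4069, 0.5200] → [0.0696, -0.5666, 0.3699, 0.9925, 0.1219, 0.0000]
J3: z=[0.9925, 0.1219, 0.0000] o=[0.0465, 0.1133, 0.7081] → [0.0466, -0.3799, -0.1469, 0.9925, 0.1219, 0.0000]
V = J·q̇ = [-0.0734, 0.6413, -0.2294, -1.2605, -0.1548, 0.1320]

-0.0734 0.6413 -0.2294 -1.2605 -0.1548 0.1320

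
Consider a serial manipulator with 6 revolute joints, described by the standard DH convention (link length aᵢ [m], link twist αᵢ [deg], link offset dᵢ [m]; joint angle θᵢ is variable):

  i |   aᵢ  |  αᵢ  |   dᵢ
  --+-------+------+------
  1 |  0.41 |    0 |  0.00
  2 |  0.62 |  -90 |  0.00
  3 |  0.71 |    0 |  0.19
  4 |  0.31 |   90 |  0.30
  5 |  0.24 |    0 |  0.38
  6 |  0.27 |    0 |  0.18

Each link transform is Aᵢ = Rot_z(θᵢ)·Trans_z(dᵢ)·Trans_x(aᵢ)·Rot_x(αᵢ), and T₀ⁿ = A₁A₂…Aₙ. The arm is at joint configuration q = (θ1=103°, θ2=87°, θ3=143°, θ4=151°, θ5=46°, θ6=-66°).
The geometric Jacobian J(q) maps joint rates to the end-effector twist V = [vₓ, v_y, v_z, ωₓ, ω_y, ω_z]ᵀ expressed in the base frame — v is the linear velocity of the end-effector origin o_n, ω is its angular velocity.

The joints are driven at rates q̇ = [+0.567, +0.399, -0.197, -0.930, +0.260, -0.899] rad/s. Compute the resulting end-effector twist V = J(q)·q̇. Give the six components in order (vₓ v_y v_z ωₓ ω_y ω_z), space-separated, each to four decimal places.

1.2204 0.4819 -0.4483 -0.7706 1.0085 0.7061

o_n = [0.1659, -0.1341, 0.4678]
J₁: ẑ×o_n = [0.1341, 0.1659, -0.0000], ω = ẑ
J2: z=[0.0000, 0.0000, 1.0000] o=[-0.0922, 0.3995, 0.0000] → [0.5336, 0.2581, -0.0000, 0.0000, 0.0000, 1.0000]
J3: z=[0.1736, -0.9848, 0.0000] o=[-0.7028, 0.2918, 0.0000] → [-0.4607, -0.0812, 0.7815, 0.1736, -0.9848, 0.0000]
J4: z=[0.1736, -0.9848, 0.0000] o=[-0.1114, 0.2032, -0.4273] → [-0.8815, -0.1554, 0.2145, 0.1736, -0.9848, 0.0000]
J5: z=[0.8997, 0.1586, 0.4067] o=[-0.1835, -0.1142, -0.1441] → [0.1052, -0.4084, -0.0734, 0.8997, 0.1586, 0.4067]
J6: z=[0.8997, 0.1586, 0.4067] o=[0.1216, -0.2357, 0.1628] → [0.0071, -0.2564, 0.0844, 0.8997, 0.1586, 0.4067]
V = J·q̇ = [1.2204, 0.4819, -0.4483, -0.7706, 1.0085, 0.7061]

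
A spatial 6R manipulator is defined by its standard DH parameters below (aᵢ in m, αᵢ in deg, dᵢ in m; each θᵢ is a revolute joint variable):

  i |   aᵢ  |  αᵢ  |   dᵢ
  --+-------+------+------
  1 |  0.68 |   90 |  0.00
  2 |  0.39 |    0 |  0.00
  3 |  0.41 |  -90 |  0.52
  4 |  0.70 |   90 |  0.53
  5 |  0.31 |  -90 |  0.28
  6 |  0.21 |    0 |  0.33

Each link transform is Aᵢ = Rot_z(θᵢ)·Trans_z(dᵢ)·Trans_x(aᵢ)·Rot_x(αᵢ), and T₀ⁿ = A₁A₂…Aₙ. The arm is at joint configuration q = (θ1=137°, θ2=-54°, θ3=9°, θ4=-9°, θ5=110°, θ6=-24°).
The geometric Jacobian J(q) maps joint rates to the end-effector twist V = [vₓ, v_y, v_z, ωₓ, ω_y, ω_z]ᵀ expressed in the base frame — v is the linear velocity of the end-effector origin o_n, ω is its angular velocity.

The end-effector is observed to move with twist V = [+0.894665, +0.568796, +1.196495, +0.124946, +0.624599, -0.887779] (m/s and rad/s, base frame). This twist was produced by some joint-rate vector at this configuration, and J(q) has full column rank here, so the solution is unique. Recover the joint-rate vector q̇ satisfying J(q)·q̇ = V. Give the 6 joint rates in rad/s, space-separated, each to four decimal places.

o_n = [-0.7944, 1.9920, -0.0890]
J₁: ẑ×o_n = [-1.9920, -0.7944, 0.0000], ω = ẑ
J2: z=[0.6820, 0.7314, 0.0000] o=[-0.4973, 0.4638, 0.0000] → [-0.0651, 0.0607, 1.2596, 0.6820, 0.7314, 0.0000]
J3: z=[0.6820, 0.7314, 0.0000] o=[-0.6650, 0.6201, -0.3155] → [0.1656, -0.1545, 1.0303, 0.6820, 0.7314, 0.0000]
J4: z=[-0.5171, 0.4822, 0.7071] o=[-0.5224, 1.1981, -0.6054] → [-0.3123, 0.0747, -0.2793, -0.5171, 0.4822, 0.7071]
J5: z=[0.7545, 0.6469, 0.1106] o=[-1.0793, 1.8672, -0.7195] → [0.3941, -0.4442, -0.0901, 0.7545, 0.6469, 0.1106]
J6: z=[0.5566, -0.7200, 0.4144] o=[-0.9759, 2.1262, -0.4085] → [-0.1744, -0.1027, 0.0559, 0.5566, -0.7200, 0.4144]
q̇ = J⁺·V = [-0.4430, 0.5060, 0.4580, -0.2520, -0.5030, -0.5090]

-0.4430 0.5060 0.4580 -0.2520 -0.5030 -0.5090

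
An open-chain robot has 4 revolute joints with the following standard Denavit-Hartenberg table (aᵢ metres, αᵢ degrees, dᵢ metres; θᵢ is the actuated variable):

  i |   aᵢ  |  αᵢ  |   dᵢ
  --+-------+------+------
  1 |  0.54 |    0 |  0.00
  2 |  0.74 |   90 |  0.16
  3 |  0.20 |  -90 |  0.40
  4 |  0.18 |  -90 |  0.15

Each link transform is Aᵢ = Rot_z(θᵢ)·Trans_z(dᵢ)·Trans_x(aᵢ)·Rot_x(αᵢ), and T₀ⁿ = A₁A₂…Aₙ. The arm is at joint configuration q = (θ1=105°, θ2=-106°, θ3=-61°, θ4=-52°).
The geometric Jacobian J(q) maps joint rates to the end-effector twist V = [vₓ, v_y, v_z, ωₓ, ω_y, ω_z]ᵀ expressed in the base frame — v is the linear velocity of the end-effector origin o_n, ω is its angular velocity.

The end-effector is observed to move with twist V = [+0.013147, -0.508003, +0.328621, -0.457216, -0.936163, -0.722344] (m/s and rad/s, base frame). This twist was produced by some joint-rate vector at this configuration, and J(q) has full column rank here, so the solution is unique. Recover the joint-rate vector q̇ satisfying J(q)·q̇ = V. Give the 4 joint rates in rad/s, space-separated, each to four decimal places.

-0.2460 -0.2320 0.9440 -0.5040

o_n = [0.8725, -0.0380, -0.0391]
J₁: ẑ×o_n = [0.0380, 0.8725, -0.0000], ω = ẑ
J2: z=[0.0000, 0.0000, 1.0000] o=[-0.1398, 0.5216, 0.0000] → [0.5596, 1.0123, -0.0000, 0.0000, 0.0000, 1.0000]
J3: z=[-0.0175, -0.9998, 0.0000] o=[0.6001, 0.5087, 0.1600] → [0.1991, -0.0035, 0.2819, -0.0175, -0.9998, 0.0000]
J4: z=[0.8745, -0.0153, 0.4848] o=[0.6901, 0.1071, -0.0149] → [0.0707, 0.1096, -0.1241, 0.8745, -0.0153, 0.4848]
q̇ = J⁺·V = [-0.2460, -0.2320, 0.9440, -0.5040]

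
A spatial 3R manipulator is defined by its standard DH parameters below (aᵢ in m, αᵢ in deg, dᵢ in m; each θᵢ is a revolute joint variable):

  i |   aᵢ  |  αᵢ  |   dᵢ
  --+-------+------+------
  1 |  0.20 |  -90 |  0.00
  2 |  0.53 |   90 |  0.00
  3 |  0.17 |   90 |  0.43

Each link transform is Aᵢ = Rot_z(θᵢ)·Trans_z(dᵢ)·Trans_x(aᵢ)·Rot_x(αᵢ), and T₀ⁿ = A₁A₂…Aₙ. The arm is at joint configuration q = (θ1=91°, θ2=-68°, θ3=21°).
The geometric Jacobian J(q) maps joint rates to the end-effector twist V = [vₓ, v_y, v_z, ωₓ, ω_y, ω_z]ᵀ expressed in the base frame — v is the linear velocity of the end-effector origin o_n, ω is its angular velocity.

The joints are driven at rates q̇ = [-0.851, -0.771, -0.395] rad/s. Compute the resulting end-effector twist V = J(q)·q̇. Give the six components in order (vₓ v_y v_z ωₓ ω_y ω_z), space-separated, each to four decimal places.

o_n = [-0.0619, 0.0582, 0.7996]
J₁: ẑ×o_n = [-0.0582, -0.0619, 0.0000], ω = ẑ
J2: z=[-0.9998, -0.0175, 0.0000] o=[-0.0035, 0.2000, 0.0000] → [-0.0140, 0.7995, 0.1407, -0.9998, -0.0175, 0.0000]
J3: z=[0.0162, -0.9270, 0.3746] o=[-0.0070, 0.3985, 0.4914] → [-0.1583, -0.0256, -0.0565, 0.0162, -0.9270, 0.3746]
V = J·q̇ = [0.1228, -0.5536, -0.0862, 0.7645, 0.3796, -0.9990]

0.1228 -0.5536 -0.0862 0.7645 0.3796 -0.9990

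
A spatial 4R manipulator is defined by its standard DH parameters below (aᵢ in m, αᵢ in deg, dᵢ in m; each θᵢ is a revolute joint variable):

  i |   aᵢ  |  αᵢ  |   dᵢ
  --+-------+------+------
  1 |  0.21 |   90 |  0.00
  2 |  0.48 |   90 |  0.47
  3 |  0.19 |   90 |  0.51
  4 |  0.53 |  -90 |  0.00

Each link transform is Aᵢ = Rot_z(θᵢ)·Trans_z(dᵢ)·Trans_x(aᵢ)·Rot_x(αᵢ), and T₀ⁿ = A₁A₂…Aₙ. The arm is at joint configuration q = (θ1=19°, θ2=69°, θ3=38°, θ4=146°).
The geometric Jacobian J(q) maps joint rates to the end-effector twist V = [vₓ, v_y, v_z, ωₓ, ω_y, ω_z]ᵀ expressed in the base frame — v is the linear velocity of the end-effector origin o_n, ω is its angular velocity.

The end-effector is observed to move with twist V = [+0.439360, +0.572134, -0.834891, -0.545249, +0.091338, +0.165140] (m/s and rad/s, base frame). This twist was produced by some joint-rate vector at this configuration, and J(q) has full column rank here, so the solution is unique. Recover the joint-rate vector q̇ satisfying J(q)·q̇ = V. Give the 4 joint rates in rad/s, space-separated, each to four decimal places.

0.5880 -0.9920 -0.3020 -0.9240

o_n = [1.1094, 0.0473, -0.0243]
J₁: ẑ×o_n = [-0.0473, 1.1094, 0.0000], ω = ẑ
J2: z=[0.3256, -0.9455, 0.0000] o=[0.1986, 0.0684, 0.0000] → [0.0230, 0.0079, 0.8544, 0.3256, -0.9455, 0.0000]
J3: z=[0.8827, 0.3039, -0.3584] o=[0.5142, -0.3200, 0.4481] → [-0.0120, 0.2037, 0.1433, 0.8827, 0.3039, -0.3584]
J4: z=[-0.0479, 0.8169, 0.5748] o=[1.0532, -0.2581, 0.4051] → [-0.5264, 0.0117, -0.0606, -0.0479, 0.8169, 0.5748]
q̇ = J⁺·V = [0.5880, -0.9920, -0.3020, -0.9240]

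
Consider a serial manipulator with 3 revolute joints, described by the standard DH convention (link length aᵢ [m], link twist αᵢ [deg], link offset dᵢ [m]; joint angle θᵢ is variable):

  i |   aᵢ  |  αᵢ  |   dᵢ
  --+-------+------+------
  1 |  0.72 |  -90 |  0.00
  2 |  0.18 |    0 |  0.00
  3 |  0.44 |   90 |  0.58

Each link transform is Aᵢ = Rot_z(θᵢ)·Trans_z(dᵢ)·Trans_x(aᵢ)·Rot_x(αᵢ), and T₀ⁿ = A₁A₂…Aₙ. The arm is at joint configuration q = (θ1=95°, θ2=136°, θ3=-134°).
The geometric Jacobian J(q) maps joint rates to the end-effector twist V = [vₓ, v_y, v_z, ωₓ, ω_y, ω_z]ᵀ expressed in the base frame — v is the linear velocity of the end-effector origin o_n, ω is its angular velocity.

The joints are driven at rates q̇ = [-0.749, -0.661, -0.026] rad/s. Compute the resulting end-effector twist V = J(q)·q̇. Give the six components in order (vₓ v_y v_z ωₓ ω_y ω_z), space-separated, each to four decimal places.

o_n = [-0.6676, 0.9758, -0.1404]
J₁: ẑ×o_n = [-0.9758, -0.6676, 0.0000], ω = ẑ
J2: z=[-0.9962, -0.0872, 0.0000] o=[-0.0628, 0.7173, 0.0000] → [0.0122, -0.1399, -0.3103, -0.9962, -0.0872, 0.0000]
J3: z=[-0.9962, -0.0872, 0.0000] o=[-0.0515, 0.5883, -0.1250] → [0.0013, -0.0153, -0.4397, -0.9962, -0.0872, 0.0000]
V = J·q̇ = [0.7227, 0.5929, 0.2165, 0.6844, 0.0599, -0.7490]

0.7227 0.5929 0.2165 0.6844 0.0599 -0.7490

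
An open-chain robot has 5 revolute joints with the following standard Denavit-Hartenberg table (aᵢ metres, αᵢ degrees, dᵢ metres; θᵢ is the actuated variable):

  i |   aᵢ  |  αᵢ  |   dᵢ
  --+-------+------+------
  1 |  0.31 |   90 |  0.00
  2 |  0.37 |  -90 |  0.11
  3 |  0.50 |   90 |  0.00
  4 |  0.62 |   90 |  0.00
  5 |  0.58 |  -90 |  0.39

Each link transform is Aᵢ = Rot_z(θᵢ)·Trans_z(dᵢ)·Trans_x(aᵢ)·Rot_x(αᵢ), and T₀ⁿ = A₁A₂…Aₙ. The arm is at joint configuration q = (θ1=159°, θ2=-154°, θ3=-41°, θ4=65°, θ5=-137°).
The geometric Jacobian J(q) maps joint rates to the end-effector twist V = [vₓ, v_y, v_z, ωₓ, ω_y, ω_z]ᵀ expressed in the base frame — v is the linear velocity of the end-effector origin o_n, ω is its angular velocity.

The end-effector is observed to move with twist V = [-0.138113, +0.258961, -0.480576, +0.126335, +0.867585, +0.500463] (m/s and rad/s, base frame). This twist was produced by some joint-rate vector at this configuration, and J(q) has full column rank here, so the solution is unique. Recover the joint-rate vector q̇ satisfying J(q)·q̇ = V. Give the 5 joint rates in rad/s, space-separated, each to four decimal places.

-0.0280 0.0480 -0.2860 0.8750 0.2470

o_n = [0.9791, 0.0801, -0.5971]
J₁: ẑ×o_n = [-0.0801, 0.9791, 0.0000], ω = ẑ
J2: z=[0.3584, 0.9336, 0.0000] o=[-0.2894, 0.1111, 0.0000] → [-0.5574, 0.2140, -1.1953, 0.3584, 0.9336, 0.0000]
J3: z=[-0.4093, 0.1571, -0.8988] o=[0.0605, 0.0946, -0.1622] → [-0.0813, -1.0036, -0.1384, -0.4093, 0.1571, -0.8988]
J4: z=[-0.2800, 0.9159, 0.2876] o=[0.4947, 0.2793, -0.3276] → [-0.1895, 0.0639, -0.3879, -0.2800, 0.9159, 0.2876]
J5: z=[0.9600, 0.2684, 0.0800] o=[0.4922, 0.4644, -0.9193] → [0.1172, -0.2704, -0.4995, 0.9600, 0.2684, 0.0800]
q̇ = J⁺·V = [-0.0280, 0.0480, -0.2860, 0.8750, 0.2470]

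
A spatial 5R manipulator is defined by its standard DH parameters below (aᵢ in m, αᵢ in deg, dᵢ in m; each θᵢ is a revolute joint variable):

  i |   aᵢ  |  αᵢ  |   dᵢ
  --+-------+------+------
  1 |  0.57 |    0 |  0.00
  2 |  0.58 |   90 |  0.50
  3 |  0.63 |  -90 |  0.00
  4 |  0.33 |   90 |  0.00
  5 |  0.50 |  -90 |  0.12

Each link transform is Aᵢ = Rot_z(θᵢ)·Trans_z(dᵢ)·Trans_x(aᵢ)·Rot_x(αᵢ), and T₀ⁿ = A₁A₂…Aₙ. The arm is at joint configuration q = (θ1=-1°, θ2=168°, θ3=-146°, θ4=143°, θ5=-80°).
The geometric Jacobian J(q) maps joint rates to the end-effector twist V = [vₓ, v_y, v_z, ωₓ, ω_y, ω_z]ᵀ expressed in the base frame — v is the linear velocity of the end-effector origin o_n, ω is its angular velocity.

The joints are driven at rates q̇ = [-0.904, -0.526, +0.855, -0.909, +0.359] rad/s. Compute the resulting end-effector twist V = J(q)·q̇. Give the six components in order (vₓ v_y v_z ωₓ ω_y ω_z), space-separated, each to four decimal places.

-0.2782 -0.8077 -0.6203 0.7976 0.3991 -0.7972

o_n = [0.4934, -0.3481, 0.7017]
J₁: ẑ×o_n = [0.3481, 0.4934, -0.0000], ω = ẑ
J2: z=[0.0000, 0.0000, 1.0000] o=[0.5699, -0.0099, 0.0000] → [0.3381, -0.0765, 0.0000, 0.0000, 0.0000, 1.0000]
J3: z=[0.2250, 0.9744, 0.0000] o=[0.0048, 0.1205, 0.5000] → [0.1965, -0.0454, -0.5815, 0.2250, 0.9744, 0.0000]
J4: z=[-0.5449, 0.1258, -0.8290] o=[0.5137, 0.0030, 0.1477] → [-0.2214, 0.3186, 0.1939, -0.5449, 0.1258, -0.8290]
J5: z=[0.3065, -0.8904, -0.3365] o=[0.2561, -0.1413, 0.2951] → [-0.4316, -0.2045, 0.1479, 0.3065, -0.8904, -0.3365]
V = J·q̇ = [-0.2782, -0.8077, -0.6203, 0.7976, 0.3991, -0.7972]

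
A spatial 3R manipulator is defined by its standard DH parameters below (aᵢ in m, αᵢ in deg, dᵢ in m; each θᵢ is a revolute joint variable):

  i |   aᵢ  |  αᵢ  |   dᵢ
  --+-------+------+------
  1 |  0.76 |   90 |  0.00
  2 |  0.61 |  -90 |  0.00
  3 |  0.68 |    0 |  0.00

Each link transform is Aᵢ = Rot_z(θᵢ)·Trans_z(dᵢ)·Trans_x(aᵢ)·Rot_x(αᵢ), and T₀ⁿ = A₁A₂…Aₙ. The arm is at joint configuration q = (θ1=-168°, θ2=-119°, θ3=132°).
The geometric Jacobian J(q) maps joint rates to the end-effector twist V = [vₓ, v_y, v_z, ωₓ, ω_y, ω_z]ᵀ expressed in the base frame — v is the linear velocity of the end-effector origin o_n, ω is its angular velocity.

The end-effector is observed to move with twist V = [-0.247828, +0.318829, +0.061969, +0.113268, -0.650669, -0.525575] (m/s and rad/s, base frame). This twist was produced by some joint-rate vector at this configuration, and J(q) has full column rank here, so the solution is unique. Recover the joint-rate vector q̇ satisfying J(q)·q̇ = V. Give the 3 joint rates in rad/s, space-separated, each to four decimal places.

-0.5120 -0.6600 0.0280

o_n = [-0.5648, -0.6367, -0.1356]
J₁: ẑ×o_n = [0.6367, -0.5648, 0.0000], ω = ẑ
J2: z=[-0.2079, 0.9781, 0.0000] o=[-0.7434, -0.1580, 0.0000] → [-0.1326, -0.0282, -0.0751, -0.2079, 0.9781, 0.0000]
J3: z=[-0.8555, -0.1818, -0.4848] o=[-0.4541, -0.0965, -0.5335] → [-0.3342, 0.3941, 0.4420, -0.8555, -0.1818, -0.4848]
q̇ = J⁺·V = [-0.5120, -0.6600, 0.0280]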